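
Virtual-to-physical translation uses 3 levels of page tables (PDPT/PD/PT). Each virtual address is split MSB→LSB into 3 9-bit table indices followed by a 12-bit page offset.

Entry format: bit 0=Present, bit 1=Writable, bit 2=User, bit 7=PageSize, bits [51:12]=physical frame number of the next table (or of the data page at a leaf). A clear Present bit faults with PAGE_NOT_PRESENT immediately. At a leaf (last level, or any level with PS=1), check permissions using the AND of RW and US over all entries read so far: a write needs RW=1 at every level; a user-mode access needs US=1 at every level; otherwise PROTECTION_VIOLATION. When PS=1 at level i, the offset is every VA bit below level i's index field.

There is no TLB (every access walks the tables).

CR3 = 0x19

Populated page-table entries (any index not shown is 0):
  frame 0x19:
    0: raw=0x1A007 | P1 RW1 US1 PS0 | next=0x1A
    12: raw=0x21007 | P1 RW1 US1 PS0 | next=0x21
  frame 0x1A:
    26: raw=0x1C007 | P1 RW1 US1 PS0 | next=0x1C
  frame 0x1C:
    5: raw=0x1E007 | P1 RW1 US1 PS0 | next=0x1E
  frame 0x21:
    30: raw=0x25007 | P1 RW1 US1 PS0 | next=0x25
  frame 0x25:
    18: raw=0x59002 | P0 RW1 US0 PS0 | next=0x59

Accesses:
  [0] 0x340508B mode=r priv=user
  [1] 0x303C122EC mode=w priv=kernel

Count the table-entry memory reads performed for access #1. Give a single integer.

Trace:
#0 VA=0x340508B (r,user):
  L0: frame=0x19 idx=0 entry=0x1A007 [P=1 RW=1 US=1 PS=0]
  L1: frame=0x1A idx=26 entry=0x1C007 [P=1 RW=1 US=1 PS=0]
  L2: frame=0x1C idx=5 entry=0x1E007 [P=1 RW=1 US=1 PS=0]
  ⇒ phys 0x1E08B  [3 reads]
#1 VA=0x303C122EC (w,kernel):
  L0: frame=0x19 idx=12 entry=0x21007 [P=1 RW=1 US=1 PS=0]
  L1: frame=0x21 idx=30 entry=0x25007 [P=1 RW=1 US=1 PS=0]
  L2: frame=0x25 idx=18 entry=0x59002 [P=0 RW=1 US=0 PS=0]
  → PAGE_NOT_PRESENT  (3 entries read)

Entries read for #1: 3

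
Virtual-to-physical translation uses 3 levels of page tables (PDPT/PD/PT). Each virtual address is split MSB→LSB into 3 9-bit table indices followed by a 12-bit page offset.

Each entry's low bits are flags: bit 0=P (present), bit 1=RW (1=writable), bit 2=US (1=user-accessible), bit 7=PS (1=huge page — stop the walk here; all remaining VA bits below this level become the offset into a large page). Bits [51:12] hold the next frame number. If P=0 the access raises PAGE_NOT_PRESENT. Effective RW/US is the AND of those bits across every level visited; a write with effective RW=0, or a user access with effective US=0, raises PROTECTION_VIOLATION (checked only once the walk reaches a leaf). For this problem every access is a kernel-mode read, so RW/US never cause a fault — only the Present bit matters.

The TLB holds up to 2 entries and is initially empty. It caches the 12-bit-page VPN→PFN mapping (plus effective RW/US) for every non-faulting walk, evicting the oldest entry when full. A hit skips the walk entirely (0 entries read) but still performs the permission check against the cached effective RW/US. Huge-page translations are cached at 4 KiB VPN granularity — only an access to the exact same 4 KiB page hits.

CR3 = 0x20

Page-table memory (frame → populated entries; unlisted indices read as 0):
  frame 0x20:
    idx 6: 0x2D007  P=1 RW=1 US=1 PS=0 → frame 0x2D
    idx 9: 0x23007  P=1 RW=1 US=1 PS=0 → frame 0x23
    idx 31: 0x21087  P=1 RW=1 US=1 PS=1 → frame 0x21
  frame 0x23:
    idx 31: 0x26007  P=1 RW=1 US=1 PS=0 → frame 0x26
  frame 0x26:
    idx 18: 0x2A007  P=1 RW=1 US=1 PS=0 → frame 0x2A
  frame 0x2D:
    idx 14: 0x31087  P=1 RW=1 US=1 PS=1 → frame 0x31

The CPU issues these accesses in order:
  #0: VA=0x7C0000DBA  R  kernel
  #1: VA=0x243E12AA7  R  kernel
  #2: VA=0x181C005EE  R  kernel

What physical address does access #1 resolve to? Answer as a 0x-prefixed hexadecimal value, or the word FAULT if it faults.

Trace:
#0 VA=0x7C0000DBA (r,kernel):
  L0: frame=0x20 idx=31 entry=0x21087 [P=1 RW=1 US=1 PS=1]
  ✓ 0x21DBA (huge @L0)  — 1 lookups
#1 VA=0x243E12AA7 (r,kernel):
  L0: frame=0x20 idx=9 entry=0x23007 [P=1 RW=1 US=1 PS=0]
  L1: frame=0x23 idx=31 entry=0x26007 [P=1 RW=1 US=1 PS=0]
  L2: frame=0x26 idx=18 entry=0x2A007 [P=1 RW=1 US=1 PS=0]
  ✓ 0x2AAA7  — 3 lookups
#2 VA=0x181C005EE (r,kernel):
  L0: frame=0x20 idx=6 entry=0x2D007 [P=1 RW=1 US=1 PS=0]
  L1: frame=0x2D idx=14 entry=0x31087 [P=1 RW=1 US=1 PS=1]
  ✓ 0x315EE (huge @L1)  — 2 lookups

Access #1 PA: 0x2AAA7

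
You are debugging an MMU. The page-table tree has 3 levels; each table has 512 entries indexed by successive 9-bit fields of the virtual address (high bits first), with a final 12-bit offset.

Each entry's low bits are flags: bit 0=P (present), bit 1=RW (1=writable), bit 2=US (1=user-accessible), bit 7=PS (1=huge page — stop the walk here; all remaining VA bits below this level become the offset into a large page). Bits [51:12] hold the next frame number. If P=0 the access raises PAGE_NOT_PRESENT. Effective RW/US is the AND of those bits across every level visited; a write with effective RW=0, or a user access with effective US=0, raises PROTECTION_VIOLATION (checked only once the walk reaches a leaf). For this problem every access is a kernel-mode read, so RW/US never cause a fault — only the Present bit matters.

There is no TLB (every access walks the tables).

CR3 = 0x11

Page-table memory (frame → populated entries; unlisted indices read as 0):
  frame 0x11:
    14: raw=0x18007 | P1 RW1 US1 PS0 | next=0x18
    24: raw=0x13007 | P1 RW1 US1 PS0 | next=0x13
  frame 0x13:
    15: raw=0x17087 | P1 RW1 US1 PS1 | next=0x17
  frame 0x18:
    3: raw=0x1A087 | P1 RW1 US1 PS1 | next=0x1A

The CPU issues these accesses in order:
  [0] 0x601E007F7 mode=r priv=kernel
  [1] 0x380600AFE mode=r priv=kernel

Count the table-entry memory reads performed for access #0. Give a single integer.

Trace:
#0 VA=0x601E007F7 (r,kernel):
  L0: frame=0x11 idx=24 entry=0x13007 [P=1 RW=1 US=1 PS=0]
  L1: frame=0x13 idx=15 entry=0x17087 [P=1 RW=1 US=1 PS=1]
  ⇒ phys 0x177F7 (huge @L1)  [2 reads]
#1 VA=0x380600AFE (r,kernel):
  L0: frame=0x11 idx=14 entry=0x18007 [P=1 RW=1 US=1 PS=0]
  L1: frame=0x18 idx=3 entry=0x1A087 [P=1 RW=1 US=1 PS=1]
  ⇒ phys 0x1AAFE (huge @L1)  [2 reads]

Entries read for #0: 2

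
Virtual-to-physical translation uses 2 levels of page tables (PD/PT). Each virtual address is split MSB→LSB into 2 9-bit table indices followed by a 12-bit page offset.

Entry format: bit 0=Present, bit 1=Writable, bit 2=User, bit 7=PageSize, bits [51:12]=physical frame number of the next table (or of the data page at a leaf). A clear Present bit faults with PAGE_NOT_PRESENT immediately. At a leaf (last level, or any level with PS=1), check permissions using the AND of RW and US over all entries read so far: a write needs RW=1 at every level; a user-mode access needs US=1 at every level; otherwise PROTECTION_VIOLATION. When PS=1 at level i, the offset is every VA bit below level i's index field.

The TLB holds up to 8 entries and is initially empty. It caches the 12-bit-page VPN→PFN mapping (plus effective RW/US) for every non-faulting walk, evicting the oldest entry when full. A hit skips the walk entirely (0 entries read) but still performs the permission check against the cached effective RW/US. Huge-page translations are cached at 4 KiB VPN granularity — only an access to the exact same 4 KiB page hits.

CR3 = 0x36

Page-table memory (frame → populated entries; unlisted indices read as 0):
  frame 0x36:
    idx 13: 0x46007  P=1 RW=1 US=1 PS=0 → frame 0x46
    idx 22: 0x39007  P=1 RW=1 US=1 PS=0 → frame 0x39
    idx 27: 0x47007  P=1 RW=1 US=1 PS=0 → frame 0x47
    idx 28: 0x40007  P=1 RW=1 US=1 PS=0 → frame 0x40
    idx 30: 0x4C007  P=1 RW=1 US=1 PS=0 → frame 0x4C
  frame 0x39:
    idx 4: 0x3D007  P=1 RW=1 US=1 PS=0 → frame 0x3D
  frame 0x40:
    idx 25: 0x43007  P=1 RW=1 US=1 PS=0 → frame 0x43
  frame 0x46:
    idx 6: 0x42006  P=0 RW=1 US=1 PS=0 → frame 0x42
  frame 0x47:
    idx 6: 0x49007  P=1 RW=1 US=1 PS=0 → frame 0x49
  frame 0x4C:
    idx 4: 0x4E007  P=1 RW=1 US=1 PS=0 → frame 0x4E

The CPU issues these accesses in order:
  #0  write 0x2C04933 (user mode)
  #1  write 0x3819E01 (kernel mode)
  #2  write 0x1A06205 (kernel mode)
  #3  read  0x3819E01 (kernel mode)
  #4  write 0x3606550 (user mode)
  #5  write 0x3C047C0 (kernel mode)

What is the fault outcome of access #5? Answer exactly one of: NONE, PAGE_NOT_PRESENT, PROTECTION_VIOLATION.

Per-access translation:
#0 VA=0x2C04933 (w,user):
  L0: frame=0x36 idx=22 entry=0x39007 [P=1 RW=1 US=1 PS=0]
  L1: frame=0x39 idx=4 entry=0x3D007 [P=1 RW=1 US=1 PS=0]
  ⇒ phys 0x3D933  [2 reads]
#1 VA=0x3819E01 (w,kernel):
  L0: frame=0x36 idx=28 entry=0x40007 [P=1 RW=1 US=1 PS=0]
  L1: frame=0x40 idx=25 entry=0x43007 [P=1 RW=1 US=1 PS=0]
  ⇒ phys 0x43E01  [2 reads]
#2 VA=0x1A06205 (w,kernel):
  L0: frame=0x36 idx=13 entry=0x46007 [P=1 RW=1 US=1 PS=0]
  L1: frame=0x46 idx=6 entry=0x42006 [P=0 RW=1 US=1 PS=0]
  ⇒ fault: PAGE_NOT_PRESENT  — 2 lookups
#3 VA=0x3819E01 (r,kernel):
  TLB hit vpn=0x3819 → PA=0x43E01
#4 VA=0x3606550 (w,user):
  L0: frame=0x36 idx=27 entry=0x47007 [P=1 RW=1 US=1 PS=0]
  L1: frame=0x47 idx=6 entry=0x49007 [P=1 RW=1 US=1 PS=0]
  ⇒ phys 0x49550  [2 reads]
#5 VA=0x3C047C0 (w,kernel):
  L0: frame=0x36 idx=30 entry=0x4C007 [P=1 RW=1 US=1 PS=0]
  L1: frame=0x4C idx=4 entry=0x4E007 [P=1 RW=1 US=1 PS=0]
  ⇒ phys 0x4E7C0  [2 reads]

Access #5 fault: NONE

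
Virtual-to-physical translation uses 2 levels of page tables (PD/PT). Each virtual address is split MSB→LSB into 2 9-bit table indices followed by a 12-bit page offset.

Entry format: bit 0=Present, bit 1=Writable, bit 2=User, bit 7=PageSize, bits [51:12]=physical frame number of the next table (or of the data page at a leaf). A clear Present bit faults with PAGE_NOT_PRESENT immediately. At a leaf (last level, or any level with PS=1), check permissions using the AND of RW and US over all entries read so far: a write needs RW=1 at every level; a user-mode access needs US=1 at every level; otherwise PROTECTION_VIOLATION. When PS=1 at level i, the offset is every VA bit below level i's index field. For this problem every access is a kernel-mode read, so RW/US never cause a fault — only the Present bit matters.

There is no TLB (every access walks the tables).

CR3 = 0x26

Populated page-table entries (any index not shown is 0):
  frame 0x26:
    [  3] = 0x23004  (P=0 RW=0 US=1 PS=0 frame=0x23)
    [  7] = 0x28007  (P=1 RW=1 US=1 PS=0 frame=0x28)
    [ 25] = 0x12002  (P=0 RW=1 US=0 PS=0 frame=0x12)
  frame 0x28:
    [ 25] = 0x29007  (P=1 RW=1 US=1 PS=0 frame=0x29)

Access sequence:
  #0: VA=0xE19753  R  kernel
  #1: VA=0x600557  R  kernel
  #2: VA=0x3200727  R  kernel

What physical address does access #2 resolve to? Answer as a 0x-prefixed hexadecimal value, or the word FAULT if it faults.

Per-access translation:
#0 VA=0xE19753 (r,kernel):
  L0 @0x26[7] → 0x28007  P=1,RW=1,US=1,PS=0
  L1 @0x28[25] → 0x29007  P=1,RW=1,US=1,PS=0
  → PA=0x29753  (2 entries read)
#1 VA=0x600557 (r,kernel):
  L0 @0x26[3] → 0x23004  P=0,RW=0,US=1,PS=0
  ✗ PAGE_NOT_PRESENT  [1 reads]
#2 VA=0x3200727 (r,kernel):
  L0 @0x26[25] → 0x12002  P=0,RW=1,US=0,PS=0
  ✗ PAGE_NOT_PRESENT  [1 reads]

Access #2 PA: FAULT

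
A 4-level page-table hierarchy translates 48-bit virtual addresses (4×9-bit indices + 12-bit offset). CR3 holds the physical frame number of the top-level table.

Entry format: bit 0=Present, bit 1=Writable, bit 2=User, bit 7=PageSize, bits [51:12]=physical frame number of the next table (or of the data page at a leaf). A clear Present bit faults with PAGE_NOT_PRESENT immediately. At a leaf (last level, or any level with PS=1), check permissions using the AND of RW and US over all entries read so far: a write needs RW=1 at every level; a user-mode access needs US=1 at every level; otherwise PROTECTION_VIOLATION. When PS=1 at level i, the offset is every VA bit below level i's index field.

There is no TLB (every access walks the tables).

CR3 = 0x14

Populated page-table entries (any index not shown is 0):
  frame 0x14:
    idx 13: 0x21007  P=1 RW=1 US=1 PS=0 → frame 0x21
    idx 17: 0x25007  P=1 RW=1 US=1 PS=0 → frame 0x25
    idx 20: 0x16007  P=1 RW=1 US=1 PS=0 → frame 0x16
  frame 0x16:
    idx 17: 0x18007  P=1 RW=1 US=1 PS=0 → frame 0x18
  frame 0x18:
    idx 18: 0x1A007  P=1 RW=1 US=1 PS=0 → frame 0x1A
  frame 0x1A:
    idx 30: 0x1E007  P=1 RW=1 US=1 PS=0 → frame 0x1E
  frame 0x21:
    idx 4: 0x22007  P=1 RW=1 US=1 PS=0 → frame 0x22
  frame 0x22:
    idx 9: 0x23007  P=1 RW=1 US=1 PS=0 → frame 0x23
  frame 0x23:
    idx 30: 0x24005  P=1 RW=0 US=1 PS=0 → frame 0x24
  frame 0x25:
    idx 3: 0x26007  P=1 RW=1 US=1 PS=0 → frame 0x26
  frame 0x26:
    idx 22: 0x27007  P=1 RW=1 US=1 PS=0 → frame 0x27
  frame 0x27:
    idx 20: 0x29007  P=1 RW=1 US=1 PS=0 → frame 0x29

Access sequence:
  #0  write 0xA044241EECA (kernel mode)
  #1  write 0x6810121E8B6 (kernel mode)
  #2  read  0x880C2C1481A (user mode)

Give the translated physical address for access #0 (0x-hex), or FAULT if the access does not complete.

Walk each access:
#0 VA=0xA044241EECA (w,kernel):
  lvl0: tbl 0x14, slot 20 ⇒ 0x16007 (P1/RW1/US1/PS0)
  lvl1: tbl 0x16, slot 17 ⇒ 0x18007 (P1/RW1/US1/PS0)
  lvl2: tbl 0x18, slot 18 ⇒ 0x1A007 (P1/RW1/US1/PS0)
  lvl3: tbl 0x1A, slot 30 ⇒ 0x1E007 (P1/RW1/US1/PS0)
  ⇒ phys 0x1EECA  [4 reads]
#1 VA=0x6810121E8B6 (w,kernel):
  lvl0: tbl 0x14, slot 13 ⇒ 0x21007 (P1/RW1/US1/PS0)
  lvl1: tbl 0x21, slot 4 ⇒ 0x22007 (P1/RW1/US1/PS0)
  lvl2: tbl 0x22, slot 9 ⇒ 0x23007 (P1/RW1/US1/PS0)
  lvl3: tbl 0x23, slot 30 ⇒ 0x24005 (P1/RW0/US1/PS0)
  ⇒ fault: PROTECTION_VIOLATION  — 4 lookups
#2 VA=0x880C2C1481A (r,user):
  lvl0: tbl 0x14, slot 17 ⇒ 0x25007 (P1/RW1/US1/PS0)
  lvl1: tbl 0x25, slot 3 ⇒ 0x26007 (P1/RW1/US1/PS0)
  lvl2: tbl 0x26, slot 22 ⇒ 0x27007 (P1/RW1/US1/PS0)
  lvl3: tbl 0x27, slot 20 ⇒ 0x29007 (P1/RW1/US1/PS0)
  ⇒ phys 0x2981A  [4 reads]

Access #0 PA: 0x1EECA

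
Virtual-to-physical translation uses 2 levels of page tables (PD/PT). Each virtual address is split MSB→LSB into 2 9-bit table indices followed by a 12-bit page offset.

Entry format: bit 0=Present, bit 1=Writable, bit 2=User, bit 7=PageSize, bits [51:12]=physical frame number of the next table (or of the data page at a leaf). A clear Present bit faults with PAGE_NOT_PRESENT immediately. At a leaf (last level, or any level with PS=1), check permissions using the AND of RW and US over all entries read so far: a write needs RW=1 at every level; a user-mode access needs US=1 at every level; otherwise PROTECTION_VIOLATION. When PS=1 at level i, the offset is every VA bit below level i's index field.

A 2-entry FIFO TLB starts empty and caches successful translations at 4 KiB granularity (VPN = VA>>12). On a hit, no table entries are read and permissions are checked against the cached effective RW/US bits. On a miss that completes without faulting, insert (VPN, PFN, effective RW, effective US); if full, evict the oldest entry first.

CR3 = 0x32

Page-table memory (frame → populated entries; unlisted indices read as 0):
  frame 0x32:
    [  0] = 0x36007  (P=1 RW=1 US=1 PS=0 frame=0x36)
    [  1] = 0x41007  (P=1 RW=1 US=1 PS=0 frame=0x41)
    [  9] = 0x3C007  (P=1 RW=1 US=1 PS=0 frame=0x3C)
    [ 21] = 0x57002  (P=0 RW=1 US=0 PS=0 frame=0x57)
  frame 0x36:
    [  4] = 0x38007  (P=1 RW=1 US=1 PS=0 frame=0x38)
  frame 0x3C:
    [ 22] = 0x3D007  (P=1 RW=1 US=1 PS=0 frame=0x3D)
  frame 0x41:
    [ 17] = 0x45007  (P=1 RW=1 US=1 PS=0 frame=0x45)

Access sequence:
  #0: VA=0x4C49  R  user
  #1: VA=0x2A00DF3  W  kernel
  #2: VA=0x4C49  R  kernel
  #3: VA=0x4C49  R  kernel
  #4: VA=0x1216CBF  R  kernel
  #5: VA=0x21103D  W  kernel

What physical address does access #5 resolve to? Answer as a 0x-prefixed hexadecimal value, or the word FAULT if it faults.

Trace:
#0 VA=0x4C49 (r,user):
  [0] read 0x32 idx=0: raw=0x36007 flags P=1 W=1 U=1 S=0
  [1] read 0x36 idx=4: raw=0x38007 flags P=1 W=1 U=1 S=0
  → PA=0x38C49  (2 entries read)
#1 VA=0x2A00DF3 (w,kernel):
  [0] read 0x32 idx=21: raw=0x57002 flags P=0 W=1 U=0 S=0
  ✗ PAGE_NOT_PRESENT  [1 reads]
#2 VA=0x4C49 (r,kernel):
  TLB hit vpn=0x4 → PA=0x38C49
#3 VA=0x4C49 (r,kernel):
  TLB hit vpn=0x4 → PA=0x38C49
#4 VA=0x1216CBF (r,kernel):
  [0] read 0x32 idx=9: raw=0x3C007 flags P=1 W=1 U=1 S=0
  [1] read 0x3C idx=22: raw=0x3D007 flags P=1 W=1 U=1 S=0
  → PA=0x3DCBF  (2 entries read)
#5 VA=0x21103D (w,kernel):
  [0] read 0x32 idx=1: raw=0x41007 flags P=1 W=1 U=1 S=0
  [1] read 0x41 idx=17: raw=0x45007 flags P=1 W=1 U=1 S=0
  → PA=0x4503D  (2 entries read)

Access #5 PA: 0x4503D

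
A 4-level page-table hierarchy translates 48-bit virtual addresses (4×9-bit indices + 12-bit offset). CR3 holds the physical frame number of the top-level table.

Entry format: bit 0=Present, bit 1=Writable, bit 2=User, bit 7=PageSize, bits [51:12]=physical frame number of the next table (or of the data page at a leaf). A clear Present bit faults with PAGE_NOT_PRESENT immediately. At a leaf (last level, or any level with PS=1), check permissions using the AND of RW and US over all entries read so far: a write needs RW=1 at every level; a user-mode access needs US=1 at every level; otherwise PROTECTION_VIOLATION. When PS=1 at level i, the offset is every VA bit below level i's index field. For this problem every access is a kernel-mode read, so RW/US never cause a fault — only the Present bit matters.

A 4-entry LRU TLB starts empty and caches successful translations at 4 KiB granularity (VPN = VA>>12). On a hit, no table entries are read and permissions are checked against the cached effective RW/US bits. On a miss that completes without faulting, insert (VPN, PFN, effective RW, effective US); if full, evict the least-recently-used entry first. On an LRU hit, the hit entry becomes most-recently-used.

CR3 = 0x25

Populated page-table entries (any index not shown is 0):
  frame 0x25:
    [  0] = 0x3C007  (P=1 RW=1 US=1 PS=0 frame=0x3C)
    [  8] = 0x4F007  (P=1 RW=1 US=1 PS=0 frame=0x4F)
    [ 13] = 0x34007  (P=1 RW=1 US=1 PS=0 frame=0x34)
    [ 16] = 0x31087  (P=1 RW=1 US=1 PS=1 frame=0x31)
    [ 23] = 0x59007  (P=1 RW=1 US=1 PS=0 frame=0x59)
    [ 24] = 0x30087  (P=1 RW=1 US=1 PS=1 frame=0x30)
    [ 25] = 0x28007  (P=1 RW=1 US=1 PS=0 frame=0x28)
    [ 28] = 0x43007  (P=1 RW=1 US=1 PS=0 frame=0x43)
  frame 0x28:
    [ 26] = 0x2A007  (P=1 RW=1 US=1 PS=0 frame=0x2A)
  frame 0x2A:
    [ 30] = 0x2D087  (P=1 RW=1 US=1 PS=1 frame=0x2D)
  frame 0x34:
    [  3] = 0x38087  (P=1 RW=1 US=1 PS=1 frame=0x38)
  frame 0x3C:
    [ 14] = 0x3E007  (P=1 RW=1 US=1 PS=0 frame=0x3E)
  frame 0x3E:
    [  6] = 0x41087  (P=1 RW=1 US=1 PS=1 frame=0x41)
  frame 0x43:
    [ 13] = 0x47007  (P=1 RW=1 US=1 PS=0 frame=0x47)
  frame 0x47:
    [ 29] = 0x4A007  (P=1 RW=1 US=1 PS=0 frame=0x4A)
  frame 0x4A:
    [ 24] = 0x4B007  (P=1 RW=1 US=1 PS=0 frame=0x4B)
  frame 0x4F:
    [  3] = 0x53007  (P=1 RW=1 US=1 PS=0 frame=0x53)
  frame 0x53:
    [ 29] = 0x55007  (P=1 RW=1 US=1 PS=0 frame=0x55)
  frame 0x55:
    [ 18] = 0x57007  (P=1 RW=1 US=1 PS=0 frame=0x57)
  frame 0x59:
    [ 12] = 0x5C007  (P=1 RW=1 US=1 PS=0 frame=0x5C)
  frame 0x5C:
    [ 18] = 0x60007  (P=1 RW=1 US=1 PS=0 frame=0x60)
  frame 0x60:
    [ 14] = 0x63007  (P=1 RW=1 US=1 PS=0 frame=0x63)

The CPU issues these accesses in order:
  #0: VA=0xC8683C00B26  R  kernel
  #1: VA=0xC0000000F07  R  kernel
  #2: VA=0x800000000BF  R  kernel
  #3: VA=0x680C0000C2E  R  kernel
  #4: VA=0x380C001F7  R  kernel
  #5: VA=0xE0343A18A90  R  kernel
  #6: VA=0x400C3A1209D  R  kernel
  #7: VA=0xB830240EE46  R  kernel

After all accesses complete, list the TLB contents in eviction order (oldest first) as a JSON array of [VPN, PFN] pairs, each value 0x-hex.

Trace:
#0 VA=0xC8683C00B26 (r,kernel):
  L0: frame=0x25 idx=25 entry=0x28007 [P=1 RW=1 US=1 PS=0]
  L1: frame=0x28 idx=26 entry=0x2A007 [P=1 RW=1 US=1 PS=0]
  L2: frame=0x2A idx=30 entry=0x2D087 [P=1 RW=1 US=1 PS=1]
  → PA=0x2DB26 (huge @L2)  (3 entries read)
#1 VA=0xC0000000F07 (r,kernel):
  L0: frame=0x25 idx=24 entry=0x30087 [P=1 RW=1 US=1 PS=1]
  → PA=0x30F07 (huge @L0)  (1 entries read)
#2 VA=0x800000000BF (r,kernel):
  L0: frame=0x25 idx=16 entry=0x31087 [P=1 RW=1 US=1 PS=1]
  → PA=0x310BF (huge @L0)  (1 entries read)
#3 VA=0x680C0000C2E (r,kernel):
  L0: frame=0x25 idx=13 entry=0x34007 [P=1 RW=1 US=1 PS=0]
  L1: frame=0x34 idx=3 entry=0x38087 [P=1 RW=1 US=1 PS=1]
  → PA=0x38C2E (huge @L1)  (2 entries read)
#4 VA=0x380C001F7 (r,kernel):
  L0: frame=0x25 idx=0 entry=0x3C007 [P=1 RW=1 US=1 PS=0]
  L1: frame=0x3C idx=14 entry=0x3E007 [P=1 RW=1 US=1 PS=0]
  L2: frame=0x3E idx=6 entry=0x41087 [P=1 RW=1 US=1 PS=1]
  → PA=0x411F7 (huge @L2)  (3 entries read)
#5 VA=0xE0343A18A90 (r,kernel):
  L0: frame=0x25 idx=28 entry=0x43007 [P=1 RW=1 US=1 PS=0]
  L1: frame=0x43 idx=13 entry=0x47007 [P=1 RW=1 US=1 PS=0]
  L2: frame=0x47 idx=29 entry=0x4A007 [P=1 RW=1 US=1 PS=0]
  L3: frame=0x4A idx=24 entry=0x4B007 [P=1 RW=1 US=1 PS=0]
  → PA=0x4BA90  (4 entries read)
#6 VA=0x400C3A1209D (r,kernel):
  L0: frame=0x25 idx=8 entry=0x4F007 [P=1 RW=1 US=1 PS=0]
  L1: frame=0x4F idx=3 entry=0x53007 [P=1 RW=1 US=1 PS=0]
  L2: frame=0x53 idx=29 entry=0x55007 [P=1 RW=1 US=1 PS=0]
  L3: frame=0x55 idx=18 entry=0x57007 [P=1 RW=1 US=1 PS=0]
  → PA=0x5709D  (4 entries read)
#7 VA=0xB830240EE46 (r,kernel):
  L0: frame=0x25 idx=23 entry=0x59007 [P=1 RW=1 US=1 PS=0]
  L1: frame=0x59 idx=12 entry=0x5C007 [P=1 RW=1 US=1 PS=0]
  L2: frame=0x5C idx=18 entry=0x60007 [P=1 RW=1 US=1 PS=0]
  L3: frame=0x60 idx=14 entry=0x63007 [P=1 RW=1 US=1 PS=0]
  → PA=0x63E46  (4 entries read)

TLB: [["0x380C00", "0x41"], ["0xE0343A18", "0x4B"], ["0x400C3A12", "0x57"], ["0xB830240E", "0x63"]]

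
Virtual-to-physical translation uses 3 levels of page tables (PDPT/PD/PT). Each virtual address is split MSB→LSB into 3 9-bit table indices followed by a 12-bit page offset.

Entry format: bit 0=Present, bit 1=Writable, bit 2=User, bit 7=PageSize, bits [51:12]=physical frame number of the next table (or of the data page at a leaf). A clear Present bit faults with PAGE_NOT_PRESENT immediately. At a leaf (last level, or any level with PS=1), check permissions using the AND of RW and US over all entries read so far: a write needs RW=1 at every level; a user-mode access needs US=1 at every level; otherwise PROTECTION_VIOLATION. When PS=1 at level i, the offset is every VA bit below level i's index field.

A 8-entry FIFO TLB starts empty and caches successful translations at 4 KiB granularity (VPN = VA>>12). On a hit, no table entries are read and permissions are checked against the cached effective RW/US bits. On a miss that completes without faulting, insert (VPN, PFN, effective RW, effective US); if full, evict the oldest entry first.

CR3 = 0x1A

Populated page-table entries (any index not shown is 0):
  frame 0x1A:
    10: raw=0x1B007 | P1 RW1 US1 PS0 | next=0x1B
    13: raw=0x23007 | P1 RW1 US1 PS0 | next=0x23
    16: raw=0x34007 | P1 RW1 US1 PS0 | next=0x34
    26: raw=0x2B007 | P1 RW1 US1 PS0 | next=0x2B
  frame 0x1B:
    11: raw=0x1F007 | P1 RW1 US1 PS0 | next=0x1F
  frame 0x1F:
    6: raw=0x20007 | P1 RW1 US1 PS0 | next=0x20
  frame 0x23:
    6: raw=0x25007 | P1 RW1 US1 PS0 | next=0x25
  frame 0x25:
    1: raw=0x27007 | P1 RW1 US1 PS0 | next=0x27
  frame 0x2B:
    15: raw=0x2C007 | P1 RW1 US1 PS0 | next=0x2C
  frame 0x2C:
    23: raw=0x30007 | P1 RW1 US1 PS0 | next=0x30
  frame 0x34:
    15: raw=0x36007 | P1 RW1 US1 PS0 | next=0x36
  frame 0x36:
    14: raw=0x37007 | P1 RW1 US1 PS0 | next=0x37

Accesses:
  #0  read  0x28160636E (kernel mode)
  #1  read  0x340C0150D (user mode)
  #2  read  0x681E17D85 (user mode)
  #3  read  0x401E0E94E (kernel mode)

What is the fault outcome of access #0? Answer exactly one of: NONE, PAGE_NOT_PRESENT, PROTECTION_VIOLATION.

Per-access translation:
#0 VA=0x28160636E (r,kernel):
  [0] read 0x1A idx=10: raw=0x1B007 flags P=1 W=1 U=1 S=0
  [1] read 0x1B idx=11: raw=0x1F007 flags P=1 W=1 U=1 S=0
  [2] read 0x1F idx=6: raw=0x20007 flags P=1 W=1 U=1 S=0
  → PA=0x2036E  (3 entries read)
#1 VA=0x340C0150D (r,user):
  [0] read 0x1A idx=13: raw=0x23007 flags P=1 W=1 U=1 S=0
  [1] read 0x23 idx=6: raw=0x25007 flags P=1 W=1 U=1 S=0
  [2] read 0x25 idx=1: raw=0x27007 flags P=1 W=1 U=1 S=0
  → PA=0x2750D  (3 entries read)
#2 VA=0x681E17D85 (r,user):
  [0] read 0x1A idx=26: raw=0x2B007 flags P=1 W=1 U=1 S=0
  [1] read 0x2B idx=15: raw=0x2C007 flags P=1 W=1 U=1 S=0
  [2] read 0x2C idx=23: raw=0x30007 flags P=1 W=1 U=1 S=0
  → PA=0x30D85  (3 entries read)
#3 VA=0x401E0E94E (r,kernel):
  [0] read 0x1A idx=16: raw=0x34007 flags P=1 W=1 U=1 S=0
  [1] read 0x34 idx=15: raw=0x36007 flags P=1 W=1 U=1 S=0
  [2] read 0x36 idx=14: raw=0x37007 flags P=1 W=1 U=1 S=0
  → PA=0x3794E  (3 entries read)

Access #0 fault: NONE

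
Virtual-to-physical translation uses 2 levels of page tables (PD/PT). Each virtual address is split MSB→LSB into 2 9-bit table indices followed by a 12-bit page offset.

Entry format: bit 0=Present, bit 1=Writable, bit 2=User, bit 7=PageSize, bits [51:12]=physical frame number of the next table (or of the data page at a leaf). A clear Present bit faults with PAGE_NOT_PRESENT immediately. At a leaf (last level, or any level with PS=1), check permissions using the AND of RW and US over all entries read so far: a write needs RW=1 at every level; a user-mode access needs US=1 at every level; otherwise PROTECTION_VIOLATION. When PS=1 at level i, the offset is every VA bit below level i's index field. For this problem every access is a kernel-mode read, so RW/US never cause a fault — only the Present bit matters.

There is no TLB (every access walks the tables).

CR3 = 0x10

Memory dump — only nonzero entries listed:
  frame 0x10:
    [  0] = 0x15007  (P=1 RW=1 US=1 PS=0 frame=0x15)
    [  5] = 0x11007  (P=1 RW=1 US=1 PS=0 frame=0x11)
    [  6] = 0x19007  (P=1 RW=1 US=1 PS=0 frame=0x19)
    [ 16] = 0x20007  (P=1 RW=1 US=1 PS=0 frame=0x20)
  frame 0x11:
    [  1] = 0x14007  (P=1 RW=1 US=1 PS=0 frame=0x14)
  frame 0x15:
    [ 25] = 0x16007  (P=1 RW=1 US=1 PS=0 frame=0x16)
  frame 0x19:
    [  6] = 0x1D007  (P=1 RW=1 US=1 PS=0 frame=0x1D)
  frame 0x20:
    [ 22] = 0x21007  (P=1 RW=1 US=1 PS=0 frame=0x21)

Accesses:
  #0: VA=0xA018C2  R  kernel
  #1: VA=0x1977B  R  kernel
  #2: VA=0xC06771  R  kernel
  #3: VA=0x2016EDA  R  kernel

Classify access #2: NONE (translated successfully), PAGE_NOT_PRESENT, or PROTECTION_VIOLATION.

Walk each access:
#0 VA=0xA018C2 (r,kernel):
  lvl0: tbl 0x10, slot 5 ⇒ 0x11007 (P1/RW1/US1/PS0)
  lvl1: tbl 0x11, slot 1 ⇒ 0x14007 (P1/RW1/US1/PS0)
  ✓ 0x148C2  — 2 lookups
#1 VA=0x1977B (r,kernel):
  lvl0: tbl 0x10, slot 0 ⇒ 0x15007 (P1/RW1/US1/PS0)
  lvl1: tbl 0x15, slot 25 ⇒ 0x16007 (P1/RW1/US1/PS0)
  ✓ 0x1677B  — 2 lookups
#2 VA=0xC06771 (r,kernel):
  lvl0: tbl 0x10, slot 6 ⇒ 0x19007 (P1/RW1/US1/PS0)
  lvl1: tbl 0x19, slot 6 ⇒ 0x1D007 (P1/RW1/US1/PS0)
  ✓ 0x1D771  — 2 lookups
#3 VA=0x2016EDA (r,kernel):
  lvl0: tbl 0x10, slot 16 ⇒ 0x20007 (P1/RW1/US1/PS0)
  lvl1: tbl 0x20, slot 22 ⇒ 0x21007 (P1/RW1/US1/PS0)
  ✓ 0x21EDA  — 2 lookups

Access #2 fault: NONE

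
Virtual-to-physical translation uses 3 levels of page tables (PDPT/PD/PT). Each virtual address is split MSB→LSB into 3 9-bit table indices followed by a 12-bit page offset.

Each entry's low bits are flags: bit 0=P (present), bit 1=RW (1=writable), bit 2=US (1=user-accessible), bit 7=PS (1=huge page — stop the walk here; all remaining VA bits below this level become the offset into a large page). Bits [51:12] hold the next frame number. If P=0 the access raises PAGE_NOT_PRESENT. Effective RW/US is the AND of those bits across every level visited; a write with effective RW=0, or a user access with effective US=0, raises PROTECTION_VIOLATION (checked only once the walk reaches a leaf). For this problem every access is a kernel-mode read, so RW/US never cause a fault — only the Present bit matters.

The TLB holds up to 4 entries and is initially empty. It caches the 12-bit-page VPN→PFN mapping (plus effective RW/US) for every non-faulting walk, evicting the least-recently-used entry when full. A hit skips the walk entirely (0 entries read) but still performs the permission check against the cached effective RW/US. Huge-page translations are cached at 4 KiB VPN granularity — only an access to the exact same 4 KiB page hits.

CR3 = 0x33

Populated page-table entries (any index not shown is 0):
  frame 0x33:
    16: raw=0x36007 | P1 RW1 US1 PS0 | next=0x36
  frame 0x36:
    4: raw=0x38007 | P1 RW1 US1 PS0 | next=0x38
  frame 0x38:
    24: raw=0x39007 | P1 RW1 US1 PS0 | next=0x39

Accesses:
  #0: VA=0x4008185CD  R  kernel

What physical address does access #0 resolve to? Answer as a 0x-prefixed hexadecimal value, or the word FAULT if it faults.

Trace:
#0 VA=0x4008185CD (r,kernel):
  lvl0: tbl 0x33, slot 16 ⇒ 0x36007 (P1/RW1/US1/PS0)
  lvl1: tbl 0x36, slot 4 ⇒ 0x38007 (P1/RW1/US1/PS0)
  lvl2: tbl 0x38, slot 24 ⇒ 0x39007 (P1/RW1/US1/PS0)
  → PA=0x395CD  (3 entries read)

Access #0 PA: 0x395CD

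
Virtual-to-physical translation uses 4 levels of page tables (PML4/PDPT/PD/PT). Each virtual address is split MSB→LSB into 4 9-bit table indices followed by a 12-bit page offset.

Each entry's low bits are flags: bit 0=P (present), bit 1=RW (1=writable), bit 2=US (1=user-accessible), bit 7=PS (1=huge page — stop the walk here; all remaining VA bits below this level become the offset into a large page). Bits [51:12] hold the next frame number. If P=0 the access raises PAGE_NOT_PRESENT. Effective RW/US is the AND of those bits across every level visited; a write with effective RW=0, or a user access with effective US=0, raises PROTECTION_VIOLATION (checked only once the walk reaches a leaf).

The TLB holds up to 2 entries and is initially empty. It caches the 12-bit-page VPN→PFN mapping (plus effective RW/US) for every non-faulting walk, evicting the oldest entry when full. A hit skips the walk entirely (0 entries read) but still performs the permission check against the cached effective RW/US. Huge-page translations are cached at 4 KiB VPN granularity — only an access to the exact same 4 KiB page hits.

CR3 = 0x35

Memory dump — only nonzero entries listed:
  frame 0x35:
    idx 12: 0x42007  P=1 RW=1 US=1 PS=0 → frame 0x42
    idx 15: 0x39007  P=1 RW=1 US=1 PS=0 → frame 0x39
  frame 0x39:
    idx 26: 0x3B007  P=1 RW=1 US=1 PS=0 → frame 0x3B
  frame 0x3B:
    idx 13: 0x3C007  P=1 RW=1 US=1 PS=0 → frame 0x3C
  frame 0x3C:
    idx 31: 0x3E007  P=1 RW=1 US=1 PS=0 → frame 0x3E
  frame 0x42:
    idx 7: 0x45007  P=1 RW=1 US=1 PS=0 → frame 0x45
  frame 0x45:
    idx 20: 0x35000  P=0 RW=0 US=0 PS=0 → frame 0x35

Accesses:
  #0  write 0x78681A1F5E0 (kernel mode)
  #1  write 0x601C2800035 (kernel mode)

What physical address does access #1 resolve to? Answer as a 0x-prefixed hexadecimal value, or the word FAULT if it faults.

Per-access translation:
#0 VA=0x78681A1F5E0 (w,kernel):
  lvl0: tbl 0x35, slot 15 ⇒ 0x39007 (P1/RW1/US1/PS0)
  lvl1: tbl 0x39, slot 26 ⇒ 0x3B007 (P1/RW1/US1/PS0)
  lvl2: tbl 0x3B, slot 13 ⇒ 0x3C007 (P1/RW1/US1/PS0)
  lvl3: tbl 0x3C, slot 31 ⇒ 0x3E007 (P1/RW1/US1/PS0)
  → PA=0x3E5E0  (4 entries read)
#1 VA=0x601C2800035 (w,kernel):
  lvl0: tbl 0x35, slot 12 ⇒ 0x42007 (P1/RW1/US1/PS0)
  lvl1: tbl 0x42, slot 7 ⇒ 0x45007 (P1/RW1/US1/PS0)
  lvl2: tbl 0x45, slot 20 ⇒ 0x35000 (P0/RW0/US0/PS0)
  ✗ PAGE_NOT_PRESENT  [3 reads]

Access #1 PA: FAULT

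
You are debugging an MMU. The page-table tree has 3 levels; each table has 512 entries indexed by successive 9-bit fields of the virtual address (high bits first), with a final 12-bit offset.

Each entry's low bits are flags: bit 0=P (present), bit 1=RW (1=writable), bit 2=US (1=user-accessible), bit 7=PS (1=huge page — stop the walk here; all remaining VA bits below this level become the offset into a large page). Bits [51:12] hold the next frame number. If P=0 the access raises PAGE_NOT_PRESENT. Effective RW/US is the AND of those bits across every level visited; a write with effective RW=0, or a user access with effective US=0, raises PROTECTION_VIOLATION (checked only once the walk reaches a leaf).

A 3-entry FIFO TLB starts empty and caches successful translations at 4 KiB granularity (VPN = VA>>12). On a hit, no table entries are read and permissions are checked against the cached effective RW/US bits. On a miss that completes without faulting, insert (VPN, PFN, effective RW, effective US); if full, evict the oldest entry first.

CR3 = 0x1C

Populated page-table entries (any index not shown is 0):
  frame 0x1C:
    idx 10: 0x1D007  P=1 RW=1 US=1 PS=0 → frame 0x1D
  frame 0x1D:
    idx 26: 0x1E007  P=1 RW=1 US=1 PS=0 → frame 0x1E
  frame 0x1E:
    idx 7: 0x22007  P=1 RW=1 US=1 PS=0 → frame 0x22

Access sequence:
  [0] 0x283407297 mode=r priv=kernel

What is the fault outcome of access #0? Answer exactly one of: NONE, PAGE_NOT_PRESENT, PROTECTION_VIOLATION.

Walk each access:
#0 VA=0x283407297 (r,kernel):
  L0 @0x1C[10] → 0x1D007  P=1,RW=1,US=1,PS=0
  L1 @0x1D[26] → 0x1E007  P=1,RW=1,US=1,PS=0
  L2 @0x1E[7] → 0x22007  P=1,RW=1,US=1,PS=0
  → PA=0x22297  (3 entries read)

Access #0 fault: NONE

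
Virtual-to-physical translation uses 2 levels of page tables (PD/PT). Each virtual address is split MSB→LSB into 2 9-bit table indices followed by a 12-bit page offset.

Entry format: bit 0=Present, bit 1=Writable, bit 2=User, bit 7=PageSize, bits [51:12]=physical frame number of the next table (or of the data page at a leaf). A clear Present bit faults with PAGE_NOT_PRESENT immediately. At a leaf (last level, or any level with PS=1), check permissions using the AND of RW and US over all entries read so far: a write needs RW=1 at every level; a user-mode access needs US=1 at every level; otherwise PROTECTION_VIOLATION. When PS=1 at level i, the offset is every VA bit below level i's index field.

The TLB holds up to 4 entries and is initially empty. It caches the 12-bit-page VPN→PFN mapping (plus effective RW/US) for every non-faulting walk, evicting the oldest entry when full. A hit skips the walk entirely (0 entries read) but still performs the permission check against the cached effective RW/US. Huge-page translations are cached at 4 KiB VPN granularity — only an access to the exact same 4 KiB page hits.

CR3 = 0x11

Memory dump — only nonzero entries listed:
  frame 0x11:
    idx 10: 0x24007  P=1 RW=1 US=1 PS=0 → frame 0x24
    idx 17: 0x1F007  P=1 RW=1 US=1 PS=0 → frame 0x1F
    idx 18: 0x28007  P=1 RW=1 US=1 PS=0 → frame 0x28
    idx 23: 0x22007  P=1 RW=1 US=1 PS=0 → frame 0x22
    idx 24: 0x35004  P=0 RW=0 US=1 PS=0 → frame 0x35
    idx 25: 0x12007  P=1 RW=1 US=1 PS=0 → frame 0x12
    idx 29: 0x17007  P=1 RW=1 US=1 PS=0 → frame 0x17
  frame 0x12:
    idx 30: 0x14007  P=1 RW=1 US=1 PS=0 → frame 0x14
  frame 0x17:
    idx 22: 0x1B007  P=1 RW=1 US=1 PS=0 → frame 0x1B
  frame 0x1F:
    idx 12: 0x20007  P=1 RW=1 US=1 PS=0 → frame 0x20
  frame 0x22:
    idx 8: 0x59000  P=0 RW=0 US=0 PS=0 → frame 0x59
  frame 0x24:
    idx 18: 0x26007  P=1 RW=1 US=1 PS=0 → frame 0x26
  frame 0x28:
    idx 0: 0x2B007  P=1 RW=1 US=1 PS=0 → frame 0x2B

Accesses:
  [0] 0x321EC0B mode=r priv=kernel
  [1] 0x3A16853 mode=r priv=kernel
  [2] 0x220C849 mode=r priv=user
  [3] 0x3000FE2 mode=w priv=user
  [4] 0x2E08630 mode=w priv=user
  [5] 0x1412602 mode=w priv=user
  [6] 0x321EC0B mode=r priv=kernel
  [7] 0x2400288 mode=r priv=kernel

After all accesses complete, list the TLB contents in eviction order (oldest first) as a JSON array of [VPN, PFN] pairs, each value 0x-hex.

Walk each access:
#0 VA=0x321EC0B (r,kernel):
  lvl0: tbl 0x11, slot 25 ⇒ 0x12007 (P1/RW1/US1/PS0)
  lvl1: tbl 0x12, slot 30 ⇒ 0x14007 (P1/RW1/US1/PS0)
  → PA=0x14C0B  (2 entries read)
#1 VA=0x3A16853 (r,kernel):
  lvl0: tbl 0x11, slot 29 ⇒ 0x17007 (P1/RW1/US1/PS0)
  lvl1: tbl 0x17, slot 22 ⇒ 0x1B007 (P1/RW1/US1/PS0)
  → PA=0x1B853  (2 entries read)
#2 VA=0x220C849 (r,user):
  lvl0: tbl 0x11, slot 17 ⇒ 0x1F007 (P1/RW1/US1/PS0)
  lvl1: tbl 0x1F, slot 12 ⇒ 0x20007 (P1/RW1/US1/PS0)
  → PA=0x20849  (2 entries read)
#3 VA=0x3000FE2 (w,user):
  lvl0: tbl 0x11, slot 24 ⇒ 0x35004 (P0/RW0/US1/PS0)
  ⇒ fault: PAGE_NOT_PRESENT  — 1 lookups
#4 VA=0x2E08630 (w,user):
  lvl0: tbl 0x11, slot 23 ⇒ 0x22007 (P1/RW1/US1/PS0)
  lvl1: tbl 0x22, slot 8 ⇒ 0x59000 (P0/RW0/US0/PS0)
  ⇒ fault: PAGE_NOT_PRESENT  — 2 lookups
#5 VA=0x1412602 (w,user):
  lvl0: tbl 0x11, slot 10 ⇒ 0x24007 (P1/RW1/US1/PS0)
  lvl1: tbl 0x24, slot 18 ⇒ 0x26007 (P1/RW1/US1/PS0)
  → PA=0x26602  (2 entries read)
#6 VA=0x321EC0B (r,kernel):
  TLB hit vpn=0x321E → PA=0x14C0B
#7 VA=0x2400288 (r,kernel):
  lvl0: tbl 0x11, slot 18 ⇒ 0x28007 (P1/RW1/US1/PS0)
  lvl1: tbl 0x28, slot 0 ⇒ 0x2B007 (P1/RW1/US1/PS0)
  → PA=0x2B288  (2 entries read)

TLB: [["0x3A16", "0x1B"], ["0x220C", "0x20"], ["0x1412", "0x26"], ["0x2400", "0x2B"]]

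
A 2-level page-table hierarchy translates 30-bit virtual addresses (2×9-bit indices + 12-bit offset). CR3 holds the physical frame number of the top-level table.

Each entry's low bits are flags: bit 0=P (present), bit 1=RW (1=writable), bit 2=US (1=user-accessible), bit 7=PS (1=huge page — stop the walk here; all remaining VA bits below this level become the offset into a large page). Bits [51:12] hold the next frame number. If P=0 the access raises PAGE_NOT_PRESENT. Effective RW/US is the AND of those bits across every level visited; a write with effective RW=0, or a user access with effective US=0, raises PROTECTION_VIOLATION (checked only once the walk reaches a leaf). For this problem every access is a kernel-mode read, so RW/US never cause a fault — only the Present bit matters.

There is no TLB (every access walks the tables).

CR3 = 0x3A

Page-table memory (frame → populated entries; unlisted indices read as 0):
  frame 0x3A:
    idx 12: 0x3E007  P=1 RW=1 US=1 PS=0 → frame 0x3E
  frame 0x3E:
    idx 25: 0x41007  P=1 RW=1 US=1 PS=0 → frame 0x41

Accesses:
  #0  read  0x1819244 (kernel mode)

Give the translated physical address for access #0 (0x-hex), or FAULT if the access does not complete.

Per-access translation:
#0 VA=0x1819244 (r,kernel):
  lvl0: tbl 0x3A, slot 12 ⇒ 0x3E007 (P1/RW1/US1/PS0)
  lvl1: tbl 0x3E, slot 25 ⇒ 0x41007 (P1/RW1/US1/PS0)
  → PA=0x41244  (2 entries read)

Access #0 PA: 0x41244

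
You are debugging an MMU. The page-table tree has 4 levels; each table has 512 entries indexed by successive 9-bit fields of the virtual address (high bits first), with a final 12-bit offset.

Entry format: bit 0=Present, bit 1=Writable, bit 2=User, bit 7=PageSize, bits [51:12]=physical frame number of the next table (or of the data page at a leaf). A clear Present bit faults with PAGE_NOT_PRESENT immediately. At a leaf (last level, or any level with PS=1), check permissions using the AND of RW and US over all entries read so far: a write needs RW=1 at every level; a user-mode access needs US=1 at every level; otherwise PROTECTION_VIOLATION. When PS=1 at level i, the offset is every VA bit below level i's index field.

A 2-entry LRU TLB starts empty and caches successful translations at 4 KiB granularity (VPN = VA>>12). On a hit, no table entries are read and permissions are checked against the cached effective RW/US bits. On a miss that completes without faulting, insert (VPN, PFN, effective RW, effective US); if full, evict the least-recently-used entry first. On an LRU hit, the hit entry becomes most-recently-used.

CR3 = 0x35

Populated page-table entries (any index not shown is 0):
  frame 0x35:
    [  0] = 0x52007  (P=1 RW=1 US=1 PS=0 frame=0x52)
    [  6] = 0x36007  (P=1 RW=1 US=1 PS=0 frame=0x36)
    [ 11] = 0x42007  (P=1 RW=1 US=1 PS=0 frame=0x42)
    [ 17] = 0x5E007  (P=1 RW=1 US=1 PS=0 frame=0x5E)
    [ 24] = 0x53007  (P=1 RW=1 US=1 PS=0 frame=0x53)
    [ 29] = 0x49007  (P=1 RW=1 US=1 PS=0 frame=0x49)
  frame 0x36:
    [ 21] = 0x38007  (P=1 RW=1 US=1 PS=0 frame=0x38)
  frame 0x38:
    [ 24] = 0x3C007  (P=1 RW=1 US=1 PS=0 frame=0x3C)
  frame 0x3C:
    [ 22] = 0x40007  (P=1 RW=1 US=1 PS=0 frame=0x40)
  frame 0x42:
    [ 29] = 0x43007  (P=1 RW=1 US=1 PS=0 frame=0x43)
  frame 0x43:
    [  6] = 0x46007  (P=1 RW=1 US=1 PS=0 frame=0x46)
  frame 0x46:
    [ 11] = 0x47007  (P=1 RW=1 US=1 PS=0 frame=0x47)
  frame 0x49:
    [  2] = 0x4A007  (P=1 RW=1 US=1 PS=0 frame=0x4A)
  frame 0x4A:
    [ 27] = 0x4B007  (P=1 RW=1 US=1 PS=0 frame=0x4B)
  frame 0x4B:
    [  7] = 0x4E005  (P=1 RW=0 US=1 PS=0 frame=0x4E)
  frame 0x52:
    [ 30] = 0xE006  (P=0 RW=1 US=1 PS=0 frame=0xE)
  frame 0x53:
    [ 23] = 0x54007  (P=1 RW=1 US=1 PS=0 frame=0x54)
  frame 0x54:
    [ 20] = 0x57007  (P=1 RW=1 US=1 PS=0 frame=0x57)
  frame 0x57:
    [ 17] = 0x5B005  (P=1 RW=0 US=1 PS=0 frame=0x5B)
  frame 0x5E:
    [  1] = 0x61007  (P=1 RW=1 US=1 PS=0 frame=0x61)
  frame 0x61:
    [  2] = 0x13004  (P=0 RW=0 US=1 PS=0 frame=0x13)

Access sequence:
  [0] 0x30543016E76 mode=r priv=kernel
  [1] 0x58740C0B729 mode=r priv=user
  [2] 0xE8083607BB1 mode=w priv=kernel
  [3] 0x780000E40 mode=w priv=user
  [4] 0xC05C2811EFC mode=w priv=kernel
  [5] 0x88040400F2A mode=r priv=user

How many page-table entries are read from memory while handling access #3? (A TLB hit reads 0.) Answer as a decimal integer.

Trace:
#0 VA=0x30543016E76 (r,kernel):
  [0] read 0x35 idx=6: raw=0x36007 flags P=1 W=1 U=1 S=0
  [1] read 0x36 idx=21: raw=0x38007 flags P=1 W=1 U=1 S=0
  [2] read 0x38 idx=24: raw=0x3C007 flags P=1 W=1 U=1 S=0
  [3] read 0x3C idx=22: raw=0x40007 flags P=1 W=1 U=1 S=0
  ⇒ phys 0x40E76  [4 reads]
#1 VA=0x58740C0B729 (r,user):
  [0] read 0x35 idx=11: raw=0x42007 flags P=1 W=1 U=1 S=0
  [1] read 0x42 idx=29: raw=0x43007 flags P=1 W=1 U=1 S=0
  [2] read 0x43 idx=6: raw=0x46007 flags P=1 W=1 U=1 S=0
  [3] read 0x46 idx=11: raw=0x47007 flags P=1 W=1 U=1 S=0
  ⇒ phys 0x47729  [4 reads]
#2 VA=0xE8083607BB1 (w,kernel):
  [0] read 0x35 idx=29: raw=0x49007 flags P=1 W=1 U=1 S=0
  [1] read 0x49 idx=2: raw=0x4A007 flags P=1 W=1 U=1 S=0
  [2] read 0x4A idx=27: raw=0x4B007 flags P=1 W=1 U=1 S=0
  [3] read 0x4B idx=7: raw=0x4E005 flags P=1 W=0 U=1 S=0
  ✗ PROTECTION_VIOLATION  [4 reads]
#3 VA=0x780000E40 (w,user):
  [0] read 0x35 idx=0: raw=0x52007 flags P=1 W=1 U=1 S=0
  [1] read 0x52 idx=30: raw=0xE006 flags P=0 W=1 U=1 S=0
  ✗ PAGE_NOT_PRESENT  [2 reads]
#4 VA=0xC05C2811EFC (w,kernel):
  [0] read 0x35 idx=24: raw=0x53007 flags P=1 W=1 U=1 S=0
  [1] read 0x53 idx=23: raw=0x54007 flags P=1 W=1 U=1 S=0
  [2] read 0x54 idx=20: raw=0x57007 flags P=1 W=1 U=1 S=0
  [3] read 0x57 idx=17: raw=0x5B005 flags P=1 W=0 U=1 S=0
  ✗ PROTECTION_VIOLATION  [4 reads]
#5 VA=0x88040400F2A (r,user):
  [0] read 0x35 idx=17: raw=0x5E007 flags P=1 W=1 U=1 S=0
  [1] read 0x5E idx=1: raw=0x61007 flags P=1 W=1 U=1 S=0
  [2] read 0x61 idx=2: raw=0x13004 flags P=0 W=0 U=1 S=0
  ✗ PAGE_NOT_PRESENT  [3 reads]

Entries read for #3: 2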